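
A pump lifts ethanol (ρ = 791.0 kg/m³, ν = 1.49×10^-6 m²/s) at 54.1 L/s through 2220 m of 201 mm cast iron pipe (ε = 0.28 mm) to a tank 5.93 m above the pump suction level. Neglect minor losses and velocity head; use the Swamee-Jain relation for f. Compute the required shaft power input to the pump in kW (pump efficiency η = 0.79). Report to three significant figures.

P_shaft ≈ 22.7 kW

V = 4Q/(πD²) = 1.705 m/s; Re = 2.30×10^5; ε/D = 0.00139; f = 0.02248
h_f = f(L/D)V²/2g = 36.78 m
Total head H = z + h_f = 5.93 + 36.78 = 42.71 m
P_hyd = ρgQH = 791.0·9.81·0.0541·42.71 = 17.93 kW
P_shaft = P_hyd/η = 17.93/0.79 = 22.70 kW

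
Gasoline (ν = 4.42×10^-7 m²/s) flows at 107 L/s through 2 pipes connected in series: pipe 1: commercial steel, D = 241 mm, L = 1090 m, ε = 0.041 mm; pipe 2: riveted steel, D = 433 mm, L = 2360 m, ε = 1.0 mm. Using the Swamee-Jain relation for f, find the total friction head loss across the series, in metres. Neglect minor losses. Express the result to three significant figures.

Pipe 1: V = 2.346 m/s, Re = 1.28×10^6, ε/D = 1.70×10^-4, f = 0.01423, h_1 = f(L/D)V²/2g = 18.05 m
Pipe 2: V = 0.7266 m/s, Re = 7.12×10^5, ε/D = 0.00231, f = 0.02467, h_2 = f(L/D)V²/2g = 3.618 m
Series → Q common, losses add: H = Σh = 21.66 m

H ≈ 21.7 m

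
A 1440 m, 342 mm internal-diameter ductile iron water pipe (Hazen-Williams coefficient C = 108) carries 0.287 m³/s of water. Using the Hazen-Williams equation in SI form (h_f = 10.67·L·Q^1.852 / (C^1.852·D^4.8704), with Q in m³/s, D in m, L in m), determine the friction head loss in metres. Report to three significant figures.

h_f = 10.67·1440·0.287^1.852 / (108^1.852·0.342^4.8704) = 48.54 m

h_f ≈ 48.5 m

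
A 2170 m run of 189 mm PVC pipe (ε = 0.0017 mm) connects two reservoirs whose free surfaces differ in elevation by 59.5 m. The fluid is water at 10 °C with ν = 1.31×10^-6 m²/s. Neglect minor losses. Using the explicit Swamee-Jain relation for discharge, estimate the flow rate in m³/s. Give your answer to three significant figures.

Swamee-Jain (Type II): Q = -0.965·√(gD⁵h_f/L)·ln[ε/(3.7D) + √(3.17ν²L/(gD³h_f))]
√(gD⁵h_f/L) = √(9.81·0.189⁵·59.5/2170) = 0.008054
ε/(3.7D) = 2.43×10^-6; √(3.17ν²L/(gD³h_f)) = 5.47×10^-5
Q = -0.965·0.008054·ln(5.716×10^-5) = 0.07593 m³/s
Check: V = 2.71 m/s, Re = 3.90×10^5, f = 0.01381, h_f = 59.2 m ≈ 59.5 m ✓

Q ≈ 0.0759 m³/s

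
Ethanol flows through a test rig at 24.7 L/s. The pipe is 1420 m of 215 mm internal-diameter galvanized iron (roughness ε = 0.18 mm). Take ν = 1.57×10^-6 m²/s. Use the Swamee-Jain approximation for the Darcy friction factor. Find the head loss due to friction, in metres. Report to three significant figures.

h_f ≈ 3.42 m

V = 4Q/(πD²) = 4·0.0247/(π·0.215²) = 0.6803 m/s
Re = VD/ν = 0.6803·0.215/1.57×10^-6 = 9.32×10^4 → turbulent
ε/D = 0.18/215 = 8.37×10^-4
Swamee-Jain: f = 0.02192
h_f = f(L/D)V²/(2g) = 0.02192·(1420/0.215)·0.6803²/(2·9.81) = 3.416 m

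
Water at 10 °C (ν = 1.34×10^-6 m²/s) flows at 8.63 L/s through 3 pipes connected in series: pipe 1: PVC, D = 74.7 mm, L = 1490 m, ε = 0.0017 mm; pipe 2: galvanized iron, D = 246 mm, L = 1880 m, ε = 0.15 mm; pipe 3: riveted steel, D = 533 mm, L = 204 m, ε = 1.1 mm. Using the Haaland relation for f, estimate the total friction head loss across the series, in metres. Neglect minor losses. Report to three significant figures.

H ≈ 69.6 m

Pipe 1: V = 1.969 m/s, Re = 1.10×10^5, ε/D = 2.28×10^-5, f = 0.01758, h_1 = f(L/D)V²/2g = 69.29 m
Pipe 2: V = 0.1816 m/s, Re = 3.33×10^4, ε/D = 6.10×10^-4, f = 0.02424, h_2 = f(L/D)V²/2g = 0.3113 m
Pipe 3: V = 0.03868 m/s, Re = 1.54×10^4, ε/D = 0.00206, f = 0.03093, h_3 = f(L/D)V²/2g = 9.025×10^-4 m
Series → Q common, losses add: H = Σh = 69.60 m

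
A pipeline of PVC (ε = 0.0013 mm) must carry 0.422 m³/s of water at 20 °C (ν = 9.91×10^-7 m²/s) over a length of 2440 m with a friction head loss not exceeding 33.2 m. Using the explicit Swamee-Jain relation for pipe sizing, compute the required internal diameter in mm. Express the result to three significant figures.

Swamee-Jain (Type III): D = 0.66·[ε^1.25·(LQ²/(gh_f))^4.75 + ν·Q^9.4·(L/(gh_f))^5.2]^0.04
LQ²/(gh_f) = 1.334; L/(gh_f) = 7.492
Term 1 = ε^1.25·(…)^4.75 = 1.73×10^-7; Term 2 = ν·Q^9.4·(…)^5.2 = 1.05×10^-5
D = 0.66·(1.73×10^-7 + 1.05×10^-5)^0.04 = 0.4175 m = 418 mm
Check: V = 3.08 m/s, Re = 1.30×10^6, f = 0.01121, h_f = 31.7 m ≈ 33.2 m ✓

D ≈ 418 mm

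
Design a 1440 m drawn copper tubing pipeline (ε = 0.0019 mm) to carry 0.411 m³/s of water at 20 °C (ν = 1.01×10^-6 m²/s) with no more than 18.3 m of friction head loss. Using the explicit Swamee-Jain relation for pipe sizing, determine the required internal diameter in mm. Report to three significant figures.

Swamee-Jain (Type III): D = 0.66·[ε^1.25·(LQ²/(gh_f))^4.75 + ν·Q^9.4·(L/(gh_f))^5.2]^0.04
LQ²/(gh_f) = 1.355; L/(gh_f) = 8.021
Term 1 = ε^1.25·(…)^4.75 = 2.99×10^-7; Term 2 = ν·Q^9.4·(…)^5.2 = 1.19×10^-5
D = 0.66·(2.99×10^-7 + 1.19×10^-5)^0.04 = 0.4198 m = 420 mm
Check: V = 2.97 m/s, Re = 1.23×10^6, f = 0.01134, h_f = 17.5 m ≈ 18.3 m ✓

D ≈ 420 mm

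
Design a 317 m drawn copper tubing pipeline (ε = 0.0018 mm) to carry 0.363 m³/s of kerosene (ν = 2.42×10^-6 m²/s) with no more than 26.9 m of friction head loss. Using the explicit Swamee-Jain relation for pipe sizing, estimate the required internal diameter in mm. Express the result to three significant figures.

D ≈ 279 mm

Swamee-Jain (Type III): D = 0.66·[ε^1.25·(LQ²/(gh_f))^4.75 + ν·Q^9.4·(L/(gh_f))^5.2]^0.04
LQ²/(gh_f) = 0.1583; L/(gh_f) = 1.201
Term 1 = ε^1.25·(…)^4.75 = 1.04×10^-11; Term 2 = ν·Q^9.4·(…)^5.2 = 4.58×10^-10
D = 0.66·(1.04×10^-11 + 4.58×10^-10)^0.04 = 0.2795 m = 279 mm
Check: V = 5.92 m/s, Re = 6.83×10^5, f = 0.01252, h_f = 25.3 m ≈ 26.9 m ✓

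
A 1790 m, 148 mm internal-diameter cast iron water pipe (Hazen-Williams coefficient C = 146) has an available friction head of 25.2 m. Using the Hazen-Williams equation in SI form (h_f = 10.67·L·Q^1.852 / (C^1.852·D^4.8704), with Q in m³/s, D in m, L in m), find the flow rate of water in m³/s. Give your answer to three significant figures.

Q ≈ 0.0268 m³/s

Rearranging: Q = [h_f·C^1.852·D^4.8704 / (10.67·L)]^(1/1.852)
Q = [25.2·146^1.852·0.148^4.8704 / (10.67·1790)]^0.540 = 0.02676 m³/s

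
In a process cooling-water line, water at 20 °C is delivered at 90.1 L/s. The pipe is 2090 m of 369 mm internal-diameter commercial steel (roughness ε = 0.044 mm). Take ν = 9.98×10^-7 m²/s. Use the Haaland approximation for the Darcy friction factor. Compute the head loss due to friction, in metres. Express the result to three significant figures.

V = 4Q/(πD²) = 4·0.0901/(π·0.369²) = 0.8425 m/s
Re = VD/ν = 0.8425·0.369/9.98×10^-7 = 3.12×10^5 → turbulent
ε/D = 0.044/369 = 1.19×10^-4
Haaland: f = 0.01532
h_f = f(L/D)V²/(2g) = 0.01532·(2090/0.369)·0.8425²/(2·9.81) = 3.140 m

h_f ≈ 3.14 m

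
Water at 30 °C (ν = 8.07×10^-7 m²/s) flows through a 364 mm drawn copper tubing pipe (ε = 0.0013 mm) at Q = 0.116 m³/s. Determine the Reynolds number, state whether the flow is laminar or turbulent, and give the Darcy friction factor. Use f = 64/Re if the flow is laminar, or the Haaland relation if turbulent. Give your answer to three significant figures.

V = 4Q/(πD²) = 1.115 m/s
Re = VD/ν = 1.115·0.364/8.07×10^-7 = 5.03×10^5
Re > 4000 → turbulent; ε/D = 3.57×10^-6
Haaland: f = 0.01309

Re ≈ 5.03×10^5; turbulent; f ≈ 0.0131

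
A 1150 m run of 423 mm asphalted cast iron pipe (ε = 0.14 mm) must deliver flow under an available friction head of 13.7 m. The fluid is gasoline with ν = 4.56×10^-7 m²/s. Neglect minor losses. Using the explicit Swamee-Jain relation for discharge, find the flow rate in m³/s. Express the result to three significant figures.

Q ≈ 0.354 m³/s

Swamee-Jain (Type II): Q = -0.965·√(gD⁵h_f/L)·ln[ε/(3.7D) + √(3.17ν²L/(gD³h_f))]
√(gD⁵h_f/L) = √(9.81·0.423⁵·13.7/1150) = 0.03978
ε/(3.7D) = 8.95×10^-5; √(3.17ν²L/(gD³h_f)) = 8.63×10^-6
Q = -0.965·0.03978·ln(9.808×10^-5) = 0.3543 m³/s
Check: V = 2.52 m/s, Re = 2.34×10^6, f = 0.01563, h_f = 13.8 m ≈ 13.7 m ✓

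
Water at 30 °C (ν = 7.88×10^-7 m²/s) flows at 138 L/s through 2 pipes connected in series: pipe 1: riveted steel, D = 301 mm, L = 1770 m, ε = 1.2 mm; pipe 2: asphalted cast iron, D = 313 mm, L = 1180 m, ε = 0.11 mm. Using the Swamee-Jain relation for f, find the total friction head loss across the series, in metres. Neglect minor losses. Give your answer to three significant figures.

H ≈ 42.4 m

Pipe 1: V = 1.939 m/s, Re = 7.41×10^5, ε/D = 0.00399, f = 0.02862, h_1 = f(L/D)V²/2g = 32.26 m
Pipe 2: V = 1.793 m/s, Re = 7.12×10^5, ε/D = 3.51×10^-4, f = 0.01644, h_2 = f(L/D)V²/2g = 10.16 m
Series → Q common, losses add: H = Σh = 42.42 m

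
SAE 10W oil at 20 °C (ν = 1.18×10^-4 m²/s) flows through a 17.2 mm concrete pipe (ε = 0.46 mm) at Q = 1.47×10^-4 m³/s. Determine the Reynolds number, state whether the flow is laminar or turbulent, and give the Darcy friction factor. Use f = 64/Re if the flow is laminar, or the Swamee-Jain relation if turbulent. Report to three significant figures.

V = 4Q/(πD²) = 0.6327 m/s
Re = VD/ν = 0.6327·0.0172/1.18×10^-4 = 92.2
Re < 2300 → laminar → f = 64/Re = 0.6940

Re ≈ 92.2; laminar; f = 64/Re ≈ 0.694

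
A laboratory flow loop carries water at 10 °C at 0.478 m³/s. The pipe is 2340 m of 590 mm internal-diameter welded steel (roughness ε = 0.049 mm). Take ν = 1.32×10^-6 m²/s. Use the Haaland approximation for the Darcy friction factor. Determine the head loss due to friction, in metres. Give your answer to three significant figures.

V = 4Q/(πD²) = 4·0.478/(π·0.590²) = 1.748 m/s
Re = VD/ν = 1.748·0.590/1.32×10^-6 = 7.81×10^5 → turbulent
ε/D = 0.049/590 = 8.31×10^-5
Haaland: f = 0.01338
h_f = f(L/D)V²/(2g) = 0.01338·(2340/0.590)·1.748²/(2·9.81) = 8.268 m

h_f ≈ 8.27 m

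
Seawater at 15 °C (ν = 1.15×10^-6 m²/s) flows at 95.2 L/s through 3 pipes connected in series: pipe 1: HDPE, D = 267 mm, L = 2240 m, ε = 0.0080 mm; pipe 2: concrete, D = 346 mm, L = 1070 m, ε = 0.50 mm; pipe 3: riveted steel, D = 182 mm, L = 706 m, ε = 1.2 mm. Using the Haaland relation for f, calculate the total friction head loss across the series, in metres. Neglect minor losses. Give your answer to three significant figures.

Pipe 1: V = 1.700 m/s, Re = 3.95×10^5, ε/D = 3.00×10^-5, f = 0.01394, h_1 = f(L/D)V²/2g = 17.23 m
Pipe 2: V = 1.012 m/s, Re = 3.05×10^5, ε/D = 0.00145, f = 0.02222, h_2 = f(L/D)V²/2g = 3.590 m
Pipe 3: V = 3.659 m/s, Re = 5.79×10^5, ε/D = 0.00659, f = 0.03327, h_3 = f(L/D)V²/2g = 88.09 m
Series → Q common, losses add: H = Σh = 108.9 m

H ≈ 109 m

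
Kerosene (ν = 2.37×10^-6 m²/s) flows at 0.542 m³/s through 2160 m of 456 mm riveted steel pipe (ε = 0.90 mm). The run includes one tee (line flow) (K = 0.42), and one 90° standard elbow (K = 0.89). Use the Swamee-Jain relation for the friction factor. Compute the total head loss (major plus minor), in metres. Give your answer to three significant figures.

V = 4Q/(πD²) = 3.319 m/s; V²/2g = 0.5614 m
Re = 6.39×10^5, ε/D = 0.00197 → f = 0.02373 (Swamee-Jain)
Major: h_f = f(L/D)·V²/2g = 0.02373·4737·0.5614 = 63.10 m
Minor: ΣK = 1.31; h_m = ΣK·V²/2g = 0.7354 m
Total H_L = 63.10 + 0.7354 = 63.83 m

H_L ≈ 63.8 m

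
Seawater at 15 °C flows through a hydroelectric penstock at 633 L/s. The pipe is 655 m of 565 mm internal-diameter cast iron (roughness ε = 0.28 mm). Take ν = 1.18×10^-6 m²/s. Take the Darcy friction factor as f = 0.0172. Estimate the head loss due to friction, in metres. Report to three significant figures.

V = 4Q/(πD²) = 4·0.633/(π·0.565²) = 2.525 m/s
h_f = f(L/D)V²/(2g) = 0.01720·(655/0.565)·2.525²/(2·9.81) = 6.478 m

h_f ≈ 6.48 m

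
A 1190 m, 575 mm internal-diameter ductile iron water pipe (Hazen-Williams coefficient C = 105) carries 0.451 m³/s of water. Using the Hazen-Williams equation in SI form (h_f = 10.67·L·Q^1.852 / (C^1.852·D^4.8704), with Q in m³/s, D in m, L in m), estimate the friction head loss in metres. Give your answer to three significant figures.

h_f = 10.67·1190·0.451^1.852 / (105^1.852·0.575^4.8704) = 7.772 m

h_f ≈ 7.77 m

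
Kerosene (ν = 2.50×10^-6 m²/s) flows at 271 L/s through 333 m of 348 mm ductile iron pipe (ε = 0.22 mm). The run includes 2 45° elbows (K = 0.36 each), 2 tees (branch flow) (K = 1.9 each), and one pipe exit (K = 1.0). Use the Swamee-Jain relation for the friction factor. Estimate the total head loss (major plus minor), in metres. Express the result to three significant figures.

V = 4Q/(πD²) = 2.849 m/s; V²/2g = 0.4138 m
Re = 3.97×10^5, ε/D = 6.32×10^-4 → f = 0.01876 (Swamee-Jain)
Major: h_f = f(L/D)·V²/2g = 0.01876·956.9·0.4138 = 7.426 m
Minor: ΣK = 5.52; h_m = ΣK·V²/2g = 2.284 m
Total H_L = 7.426 + 2.284 = 9.710 m

H_L ≈ 9.71 m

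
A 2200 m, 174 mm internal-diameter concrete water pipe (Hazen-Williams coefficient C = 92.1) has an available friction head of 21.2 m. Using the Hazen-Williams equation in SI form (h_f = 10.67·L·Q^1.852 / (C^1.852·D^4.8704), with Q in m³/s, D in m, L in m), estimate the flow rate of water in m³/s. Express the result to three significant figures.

Q ≈ 0.0211 m³/s

Rearranging: Q = [h_f·C^1.852·D^4.8704 / (10.67·L)]^(1/1.852)
Q = [21.2·92.1^1.852·0.174^4.8704 / (10.67·2200)]^0.540 = 0.02105 m³/s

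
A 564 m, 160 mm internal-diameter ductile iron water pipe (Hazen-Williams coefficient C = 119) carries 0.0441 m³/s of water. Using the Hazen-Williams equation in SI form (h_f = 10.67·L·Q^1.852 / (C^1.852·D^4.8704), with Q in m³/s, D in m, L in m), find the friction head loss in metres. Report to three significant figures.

h_f ≈ 20.0 m

h_f = 10.67·564·0.0441^1.852 / (119^1.852·0.160^4.8704) = 20.01 m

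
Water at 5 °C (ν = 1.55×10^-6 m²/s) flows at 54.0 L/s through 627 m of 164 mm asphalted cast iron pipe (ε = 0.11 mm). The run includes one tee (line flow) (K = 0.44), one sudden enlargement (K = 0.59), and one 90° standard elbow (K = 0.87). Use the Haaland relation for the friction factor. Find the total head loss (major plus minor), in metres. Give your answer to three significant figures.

V = 4Q/(πD²) = 2.556 m/s; V²/2g = 0.3331 m
Re = 2.70×10^5, ε/D = 6.71×10^-4 → f = 0.01911 (Haaland)
Major: h_f = f(L/D)·V²/2g = 0.01911·3823·0.3331 = 24.34 m
Minor: ΣK = 1.90; h_m = ΣK·V²/2g = 0.6328 m
Total H_L = 24.34 + 0.6328 = 24.97 m

H_L ≈ 25.0 m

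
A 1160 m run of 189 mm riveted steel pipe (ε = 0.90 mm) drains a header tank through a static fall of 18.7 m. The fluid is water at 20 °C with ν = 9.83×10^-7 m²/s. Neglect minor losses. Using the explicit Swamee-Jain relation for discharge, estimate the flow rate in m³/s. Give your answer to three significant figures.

Swamee-Jain (Type II): Q = -0.965·√(gD⁵h_f/L)·ln[ε/(3.7D) + √(3.17ν²L/(gD³h_f))]
√(gD⁵h_f/L) = √(9.81·0.189⁵·18.7/1160) = 0.006176
ε/(3.7D) = 0.00129; √(3.17ν²L/(gD³h_f)) = 5.36×10^-5
Q = -0.965·0.006176·ln(0.001341) = 0.03942 m³/s
Check: V = 1.41 m/s, Re = 2.70×10^5, f = 0.03043, h_f = 18.8 m ≈ 18.7 m ✓

Q ≈ 0.0394 m³/s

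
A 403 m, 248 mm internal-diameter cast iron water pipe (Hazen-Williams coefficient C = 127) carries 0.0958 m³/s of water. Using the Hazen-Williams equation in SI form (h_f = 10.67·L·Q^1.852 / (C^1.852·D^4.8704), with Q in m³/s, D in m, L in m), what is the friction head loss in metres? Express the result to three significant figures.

h_f ≈ 6.31 m

h_f = 10.67·403·0.0958^1.852 / (127^1.852·0.248^4.8704) = 6.309 m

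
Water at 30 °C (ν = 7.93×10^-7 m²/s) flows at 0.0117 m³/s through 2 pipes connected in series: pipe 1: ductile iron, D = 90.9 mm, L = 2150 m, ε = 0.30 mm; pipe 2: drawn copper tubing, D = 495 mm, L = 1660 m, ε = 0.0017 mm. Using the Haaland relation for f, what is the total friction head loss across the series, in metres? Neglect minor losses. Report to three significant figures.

Pipe 1: V = 1.803 m/s, Re = 2.07×10^5, ε/D = 0.00330, f = 0.02748, h_1 = f(L/D)V²/2g = 107.7 m
Pipe 2: V = 0.06080 m/s, Re = 3.80×10^4, ε/D = 3.43×10^-6, f = 0.02207, h_2 = f(L/D)V²/2g = 0.01394 m
Series → Q common, losses add: H = Σh = 107.7 m

H ≈ 108 m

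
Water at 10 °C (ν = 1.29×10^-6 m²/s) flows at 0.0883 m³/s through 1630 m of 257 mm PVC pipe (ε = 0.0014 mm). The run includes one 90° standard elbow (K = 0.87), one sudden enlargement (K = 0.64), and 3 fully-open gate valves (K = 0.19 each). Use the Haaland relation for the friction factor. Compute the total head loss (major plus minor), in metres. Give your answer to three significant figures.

H_L ≈ 13.5 m

V = 4Q/(πD²) = 1.702 m/s; V²/2g = 0.1477 m
Re = 3.39×10^5, ε/D = 5.45×10^-6 → f = 0.01407 (Haaland)
Major: h_f = f(L/D)·V²/2g = 0.01407·6342·0.1477 = 13.17 m
Minor: ΣK = 2.08; h_m = ΣK·V²/2g = 0.3072 m
Total H_L = 13.17 + 0.3072 = 13.48 m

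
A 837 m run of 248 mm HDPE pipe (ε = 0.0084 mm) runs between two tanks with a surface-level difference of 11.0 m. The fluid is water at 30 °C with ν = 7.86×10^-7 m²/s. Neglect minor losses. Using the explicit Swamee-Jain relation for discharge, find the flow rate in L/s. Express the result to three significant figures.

Q ≈ 107 L/s

Swamee-Jain (Type II): Q = -0.965·√(gD⁵h_f/L)·ln[ε/(3.7D) + √(3.17ν²L/(gD³h_f))]
√(gD⁵h_f/L) = √(9.81·0.248⁵·11.0/837) = 0.01100
ε/(3.7D) = 9.15×10^-6; √(3.17ν²L/(gD³h_f)) = 3.16×10^-5
Q = -0.965·0.01100·ln(4.071×10^-5) = 0.1073 m³/s
Check: V = 2.22 m/s, Re = 7.01×10^5, f = 0.01296, h_f = 11.0 m ≈ 11.0 m ✓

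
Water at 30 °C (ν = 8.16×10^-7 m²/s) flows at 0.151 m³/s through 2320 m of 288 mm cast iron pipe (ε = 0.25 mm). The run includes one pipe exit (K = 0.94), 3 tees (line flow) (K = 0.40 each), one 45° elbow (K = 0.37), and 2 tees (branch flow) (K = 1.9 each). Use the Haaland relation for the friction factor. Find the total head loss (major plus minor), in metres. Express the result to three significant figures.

H_L ≈ 44.5 m

V = 4Q/(πD²) = 2.318 m/s; V²/2g = 0.2738 m
Re = 8.18×10^5, ε/D = 8.68×10^-4 → f = 0.01937 (Haaland)
Major: h_f = f(L/D)·V²/2g = 0.01937·8056·0.2738 = 42.74 m
Minor: ΣK = 6.31; h_m = ΣK·V²/2g = 1.728 m
Total H_L = 42.74 + 1.728 = 44.46 m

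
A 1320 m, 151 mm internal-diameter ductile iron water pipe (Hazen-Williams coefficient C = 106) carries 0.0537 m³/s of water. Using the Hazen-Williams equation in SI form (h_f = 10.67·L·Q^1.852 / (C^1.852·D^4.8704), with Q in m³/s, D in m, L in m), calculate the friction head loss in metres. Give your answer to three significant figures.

h_f ≈ 111 m

h_f = 10.67·1320·0.0537^1.852 / (106^1.852·0.151^4.8704) = 110.8 m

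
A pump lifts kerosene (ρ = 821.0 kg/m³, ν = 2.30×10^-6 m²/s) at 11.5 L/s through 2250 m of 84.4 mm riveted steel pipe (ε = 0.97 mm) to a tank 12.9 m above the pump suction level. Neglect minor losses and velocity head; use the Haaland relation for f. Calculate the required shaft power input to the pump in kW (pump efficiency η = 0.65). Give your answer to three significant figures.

V = 4Q/(πD²) = 2.056 m/s; Re = 7.54×10^4; ε/D = 0.0115; f = 0.04051
h_f = f(L/D)V²/2g = 232.6 m
Total head H = z + h_f = 12.9 + 232.6 = 245.5 m
P_hyd = ρgQH = 821.0·9.81·0.0115·245.5 = 22.74 kW
P_shaft = P_hyd/η = 22.74/0.65 = 34.98 kW

P_shaft ≈ 35.0 kW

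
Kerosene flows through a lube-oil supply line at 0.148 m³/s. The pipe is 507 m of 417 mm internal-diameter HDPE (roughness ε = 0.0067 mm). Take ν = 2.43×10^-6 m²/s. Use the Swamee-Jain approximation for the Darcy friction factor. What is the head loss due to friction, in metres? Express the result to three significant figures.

V = 4Q/(πD²) = 4·0.148/(π·0.417²) = 1.084 m/s
Re = VD/ν = 1.084·0.417/2.43×10^-6 = 1.86×10^5 → turbulent
ε/D = 0.0067/417 = 1.61×10^-5
Swamee-Jain: f = 0.01590
h_f = f(L/D)V²/(2g) = 0.01590·(507/0.417)·1.084²/(2·9.81) = 1.157 m

h_f ≈ 1.16 m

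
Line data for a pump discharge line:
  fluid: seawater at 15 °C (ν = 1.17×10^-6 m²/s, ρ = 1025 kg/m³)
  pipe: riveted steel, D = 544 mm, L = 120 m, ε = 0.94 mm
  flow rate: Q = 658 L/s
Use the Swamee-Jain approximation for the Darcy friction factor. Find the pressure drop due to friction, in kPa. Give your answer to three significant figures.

V = 4Q/(πD²) = 4·0.658/(π·0.544²) = 2.831 m/s
Re = VD/ν = 2.831·0.544/1.17×10^-6 = 1.32×10^6 → turbulent
ε/D = 0.94/544 = 0.00173
Swamee-Jain: f = 0.02276
h_f = f(L/D)V²/(2g) = 0.02276·(120/0.544)·2.831²/(2·9.81) = 2.051 m
Δp = ρg·h_f = 1025·9.81·2.051 = 20.62 kPa

Δp ≈ 20.6 kPa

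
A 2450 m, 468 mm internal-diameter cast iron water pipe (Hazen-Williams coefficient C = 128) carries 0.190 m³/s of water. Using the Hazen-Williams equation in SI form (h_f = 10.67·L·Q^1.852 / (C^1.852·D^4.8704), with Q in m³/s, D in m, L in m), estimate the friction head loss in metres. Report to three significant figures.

h_f ≈ 6.10 m

h_f = 10.67·2450·0.190^1.852 / (128^1.852·0.468^4.8704) = 6.096 m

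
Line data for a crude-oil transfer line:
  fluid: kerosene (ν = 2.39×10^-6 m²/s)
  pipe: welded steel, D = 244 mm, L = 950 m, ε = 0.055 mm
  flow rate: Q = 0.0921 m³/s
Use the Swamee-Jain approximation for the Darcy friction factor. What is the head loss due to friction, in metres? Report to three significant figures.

V = 4Q/(πD²) = 4·0.0921/(π·0.244²) = 1.970 m/s
Re = VD/ν = 1.970·0.244/2.39×10^-6 = 2.01×10^5 → turbulent
ε/D = 0.055/244 = 2.25×10^-4
Swamee-Jain: f = 0.01729
h_f = f(L/D)V²/(2g) = 0.01729·(950/0.244)·1.970²/(2·9.81) = 13.31 m

h_f ≈ 13.3 m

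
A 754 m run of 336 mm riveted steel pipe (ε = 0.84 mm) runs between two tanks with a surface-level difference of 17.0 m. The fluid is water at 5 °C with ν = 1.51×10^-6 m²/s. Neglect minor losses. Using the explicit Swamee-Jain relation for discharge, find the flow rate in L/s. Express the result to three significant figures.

Q ≈ 216 L/s

Swamee-Jain (Type II): Q = -0.965·√(gD⁵h_f/L)·ln[ε/(3.7D) + √(3.17ν²L/(gD³h_f))]
√(gD⁵h_f/L) = √(9.81·0.336⁵·17.0/754) = 0.03078
ε/(3.7D) = 6.76×10^-4; √(3.17ν²L/(gD³h_f)) = 2.94×10^-5
Q = -0.965·0.03078·ln(7.050×10^-4) = 0.2155 m³/s
Check: V = 2.43 m/s, Re = 5.41×10^5, f = 0.02527, h_f = 17.1 m ≈ 17.0 m ✓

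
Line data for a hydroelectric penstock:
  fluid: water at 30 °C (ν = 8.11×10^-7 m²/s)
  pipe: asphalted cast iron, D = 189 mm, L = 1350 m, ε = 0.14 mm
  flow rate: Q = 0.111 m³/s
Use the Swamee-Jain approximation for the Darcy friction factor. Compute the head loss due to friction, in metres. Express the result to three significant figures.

V = 4Q/(πD²) = 4·0.111/(π·0.189²) = 3.956 m/s
Re = VD/ν = 3.956·0.189/8.11×10^-7 = 9.22×10^5 → turbulent
ε/D = 0.14/189 = 7.41×10^-4
Swamee-Jain: f = 0.01878
h_f = f(L/D)V²/(2g) = 0.01878·(1350/0.189)·3.956²/(2·9.81) = 107.0 m

h_f ≈ 107 m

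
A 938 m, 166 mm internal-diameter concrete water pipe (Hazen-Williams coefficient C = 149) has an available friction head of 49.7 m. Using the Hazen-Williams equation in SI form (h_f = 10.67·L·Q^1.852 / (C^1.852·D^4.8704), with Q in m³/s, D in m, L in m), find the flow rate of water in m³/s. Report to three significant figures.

Rearranging: Q = [h_f·C^1.852·D^4.8704 / (10.67·L)]^(1/1.852)
Q = [49.7·149^1.852·0.166^4.8704 / (10.67·938)]^0.540 = 0.07554 m³/s

Q ≈ 0.0755 m³/s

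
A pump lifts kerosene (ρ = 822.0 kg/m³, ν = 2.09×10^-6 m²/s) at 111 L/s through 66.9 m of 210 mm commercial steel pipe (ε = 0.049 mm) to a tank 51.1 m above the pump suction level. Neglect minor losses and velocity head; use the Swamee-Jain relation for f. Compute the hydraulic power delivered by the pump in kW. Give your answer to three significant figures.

V = 4Q/(πD²) = 3.205 m/s; Re = 3.22×10^5; ε/D = 2.33×10^-4; f = 0.01645
h_f = f(L/D)V²/2g = 2.744 m
Total head H = z + h_f = 51.1 + 2.744 = 53.84 m
P_hyd = ρgQH = 822.0·9.81·0.111·53.84 = 48.19 kW

P_hyd ≈ 48.2 kW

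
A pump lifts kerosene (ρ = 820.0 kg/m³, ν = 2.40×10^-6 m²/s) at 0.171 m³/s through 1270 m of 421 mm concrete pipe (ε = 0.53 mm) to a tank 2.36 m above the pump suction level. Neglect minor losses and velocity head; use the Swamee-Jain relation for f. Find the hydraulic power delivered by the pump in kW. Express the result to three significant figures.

P_hyd ≈ 10.3 kW

V = 4Q/(πD²) = 1.228 m/s; Re = 2.15×10^5; ε/D = 0.00126; f = 0.02207
h_f = f(L/D)V²/2g = 5.121 m
Total head H = z + h_f = 2.36 + 5.121 = 7.481 m
P_hyd = ρgQH = 820.0·9.81·0.171·7.481 = 10.29 kW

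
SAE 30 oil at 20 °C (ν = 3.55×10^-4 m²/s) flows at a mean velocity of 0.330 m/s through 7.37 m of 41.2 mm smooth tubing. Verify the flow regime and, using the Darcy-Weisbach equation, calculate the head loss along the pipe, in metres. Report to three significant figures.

h_f ≈ 1.66 m

Re = VD/ν = 0.330·0.04120/3.55×10^-4 = 38.3 → laminar (Re < 2300)
f = 64/Re = 1.671
h_f = f(L/D)V²/(2g) = 1.671·(7.37/0.04120)·0.330²/(2·9.81) = 1.659 m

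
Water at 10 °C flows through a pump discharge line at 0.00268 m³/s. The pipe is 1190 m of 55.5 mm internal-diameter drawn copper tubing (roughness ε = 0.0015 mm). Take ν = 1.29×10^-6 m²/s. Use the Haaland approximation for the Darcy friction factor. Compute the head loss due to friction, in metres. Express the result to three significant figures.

h_f ≈ 28.2 m

V = 4Q/(πD²) = 4·0.00268/(π·0.0555²) = 1.108 m/s
Re = VD/ν = 1.108·0.0555/1.29×10^-6 = 4.77×10^4 → turbulent
ε/D = 0.0015/55.5 = 2.70×10^-5
Haaland: f = 0.02100
h_f = f(L/D)V²/(2g) = 0.02100·(1190/0.0555)·1.108²/(2·9.81) = 28.17 m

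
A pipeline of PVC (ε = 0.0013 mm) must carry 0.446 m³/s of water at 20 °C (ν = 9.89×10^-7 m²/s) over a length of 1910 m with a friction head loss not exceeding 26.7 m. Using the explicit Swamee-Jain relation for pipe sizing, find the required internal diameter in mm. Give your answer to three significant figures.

D ≈ 424 mm

Swamee-Jain (Type III): D = 0.66·[ε^1.25·(LQ²/(gh_f))^4.75 + ν·Q^9.4·(L/(gh_f))^5.2]^0.04
LQ²/(gh_f) = 1.451; L/(gh_f) = 7.292
Term 1 = ε^1.25·(…)^4.75 = 2.57×10^-7; Term 2 = ν·Q^9.4·(…)^5.2 = 1.53×10^-5
D = 0.66·(2.57×10^-7 + 1.53×10^-5)^0.04 = 0.4239 m = 424 mm
Check: V = 3.16 m/s, Re = 1.35×10^6, f = 0.01113, h_f = 25.5 m ≈ 26.7 m ✓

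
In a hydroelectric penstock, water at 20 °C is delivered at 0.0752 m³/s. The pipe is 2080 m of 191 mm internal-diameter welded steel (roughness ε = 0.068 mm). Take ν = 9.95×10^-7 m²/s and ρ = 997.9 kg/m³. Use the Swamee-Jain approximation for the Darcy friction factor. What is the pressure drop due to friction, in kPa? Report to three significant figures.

V = 4Q/(πD²) = 4·0.0752/(π·0.191²) = 2.625 m/s
Re = VD/ν = 2.625·0.191/9.95×10^-7 = 5.04×10^5 → turbulent
ε/D = 0.068/191 = 3.56×10^-4
Swamee-Jain: f = 0.01679
h_f = f(L/D)V²/(2g) = 0.01679·(2080/0.191)·2.625²/(2·9.81) = 64.21 m
Δp = ρg·h_f = 997.9·9.81·64.21 = 628.6 kPa

Δp ≈ 629 kPa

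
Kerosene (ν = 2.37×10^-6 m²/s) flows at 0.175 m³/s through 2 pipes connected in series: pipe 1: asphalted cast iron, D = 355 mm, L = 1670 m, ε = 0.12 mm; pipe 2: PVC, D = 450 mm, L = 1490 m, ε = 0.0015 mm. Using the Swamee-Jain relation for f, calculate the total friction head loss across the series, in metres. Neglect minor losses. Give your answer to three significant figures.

H ≈ 16.3 m

Pipe 1: V = 1.768 m/s, Re = 2.65×10^5, ε/D = 3.38×10^-4, f = 0.01752, h_1 = f(L/D)V²/2g = 13.13 m
Pipe 2: V = 1.100 m/s, Re = 2.09×10^5, ε/D = 3.33×10^-6, f = 0.01543, h_2 = f(L/D)V²/2g = 3.153 m
Series → Q common, losses add: H = Σh = 16.28 m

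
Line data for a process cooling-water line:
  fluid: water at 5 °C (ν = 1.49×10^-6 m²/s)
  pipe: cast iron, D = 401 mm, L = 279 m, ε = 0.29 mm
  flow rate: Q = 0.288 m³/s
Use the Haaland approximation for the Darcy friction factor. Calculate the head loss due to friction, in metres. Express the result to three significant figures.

V = 4Q/(πD²) = 4·0.288/(π·0.401²) = 2.280 m/s
Re = VD/ν = 2.280·0.401/1.49×10^-6 = 6.14×10^5 → turbulent
ε/D = 0.29/401 = 7.23×10^-4
Haaland: f = 0.01875
h_f = f(L/D)V²/(2g) = 0.01875·(279/0.401)·2.280²/(2·9.81) = 3.458 m

h_f ≈ 3.46 m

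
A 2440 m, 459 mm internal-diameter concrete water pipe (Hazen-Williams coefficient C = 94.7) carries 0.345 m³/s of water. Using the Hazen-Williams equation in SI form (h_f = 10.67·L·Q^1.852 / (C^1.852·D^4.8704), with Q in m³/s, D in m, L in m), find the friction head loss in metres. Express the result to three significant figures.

h_f = 10.67·2440·0.345^1.852 / (94.7^1.852·0.459^4.8704) = 35.20 m

h_f ≈ 35.2 m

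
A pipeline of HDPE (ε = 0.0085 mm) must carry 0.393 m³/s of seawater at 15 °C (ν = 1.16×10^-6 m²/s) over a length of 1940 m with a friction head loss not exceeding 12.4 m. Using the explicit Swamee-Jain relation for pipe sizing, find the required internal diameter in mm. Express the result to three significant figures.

Swamee-Jain (Type III): D = 0.66·[ε^1.25·(LQ²/(gh_f))^4.75 + ν·Q^9.4·(L/(gh_f))^5.2]^0.04
LQ²/(gh_f) = 2.463; L/(gh_f) = 15.95
Term 1 = ε^1.25·(…)^4.75 = 3.32×10^-5; Term 2 = ν·Q^9.4·(…)^5.2 = 3.21×10^-4
D = 0.66·(3.32×10^-5 + 3.21×10^-4)^0.04 = 0.4803 m = 480 mm
Check: V = 2.17 m/s, Re = 8.98×10^5, f = 0.01222, h_f = 11.8 m ≈ 12.4 m ✓

D ≈ 480 mm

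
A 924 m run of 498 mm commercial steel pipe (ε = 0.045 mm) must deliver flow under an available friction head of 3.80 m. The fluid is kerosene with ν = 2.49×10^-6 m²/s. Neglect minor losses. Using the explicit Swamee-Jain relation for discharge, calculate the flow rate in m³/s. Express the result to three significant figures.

Swamee-Jain (Type II): Q = -0.965·√(gD⁵h_f/L)·ln[ε/(3.7D) + √(3.17ν²L/(gD³h_f))]
√(gD⁵h_f/L) = √(9.81·0.498⁵·3.80/924) = 0.03515
ε/(3.7D) = 2.44×10^-5; √(3.17ν²L/(gD³h_f)) = 6.28×10^-5
Q = -0.965·0.03515·ln(8.723×10^-5) = 0.3171 m³/s
Check: V = 1.63 m/s, Re = 3.26×10^5, f = 0.01517, h_f = 3.80 m ≈ 3.80 m ✓

Q ≈ 0.317 m³/s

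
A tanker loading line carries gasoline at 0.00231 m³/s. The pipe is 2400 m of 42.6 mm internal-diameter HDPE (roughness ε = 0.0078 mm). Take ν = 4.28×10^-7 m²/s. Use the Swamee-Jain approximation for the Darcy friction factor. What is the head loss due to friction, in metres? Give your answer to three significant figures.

V = 4Q/(πD²) = 4·0.00231/(π·0.0426²) = 1.621 m/s
Re = VD/ν = 1.621·0.0426/4.28×10^-7 = 1.61×10^5 → turbulent
ε/D = 0.0078/42.6 = 1.83×10^-4
Swamee-Jain: f = 0.01753
h_f = f(L/D)V²/(2g) = 0.01753·(2400/0.0426)·1.621²/(2·9.81) = 132.3 m

h_f ≈ 132 m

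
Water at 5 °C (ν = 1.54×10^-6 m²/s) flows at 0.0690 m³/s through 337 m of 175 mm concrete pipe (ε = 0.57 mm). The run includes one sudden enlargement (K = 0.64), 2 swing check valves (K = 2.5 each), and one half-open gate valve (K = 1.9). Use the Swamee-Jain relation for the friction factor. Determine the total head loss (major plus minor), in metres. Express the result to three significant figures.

V = 4Q/(πD²) = 2.869 m/s; V²/2g = 0.4194 m
Re = 3.26×10^5, ε/D = 0.00326 → f = 0.02731 (Swamee-Jain)
Major: h_f = f(L/D)·V²/2g = 0.02731·1926·0.4194 = 22.06 m
Minor: ΣK = 7.54; h_m = ΣK·V²/2g = 3.163 m
Total H_L = 22.06 + 3.163 = 25.22 m

H_L ≈ 25.2 m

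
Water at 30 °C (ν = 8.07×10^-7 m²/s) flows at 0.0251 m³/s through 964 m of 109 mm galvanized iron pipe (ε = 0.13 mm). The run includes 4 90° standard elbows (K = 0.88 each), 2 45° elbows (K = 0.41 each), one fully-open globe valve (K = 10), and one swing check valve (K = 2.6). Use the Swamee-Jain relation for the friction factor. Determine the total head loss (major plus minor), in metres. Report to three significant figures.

H_L ≈ 75.9 m

V = 4Q/(πD²) = 2.690 m/s; V²/2g = 0.3688 m
Re = 3.63×10^5, ε/D = 0.00119 → f = 0.02136 (Swamee-Jain)
Major: h_f = f(L/D)·V²/2g = 0.02136·8844·0.3688 = 69.66 m
Minor: ΣK = 16.9; h_m = ΣK·V²/2g = 6.247 m
Total H_L = 69.66 + 6.247 = 75.91 m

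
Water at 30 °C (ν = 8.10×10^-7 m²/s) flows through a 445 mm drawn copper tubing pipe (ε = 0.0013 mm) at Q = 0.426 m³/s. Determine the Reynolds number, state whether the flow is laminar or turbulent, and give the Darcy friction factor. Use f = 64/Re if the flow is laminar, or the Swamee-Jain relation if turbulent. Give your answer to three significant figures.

Re ≈ 1.50×10^6; turbulent; f ≈ 0.0109

V = 4Q/(πD²) = 2.739 m/s
Re = VD/ν = 2.739·0.445/8.10×10^-7 = 1.50×10^6
Re > 4000 → turbulent; ε/D = 2.92×10^-6
Swamee-Jain: f = 0.01094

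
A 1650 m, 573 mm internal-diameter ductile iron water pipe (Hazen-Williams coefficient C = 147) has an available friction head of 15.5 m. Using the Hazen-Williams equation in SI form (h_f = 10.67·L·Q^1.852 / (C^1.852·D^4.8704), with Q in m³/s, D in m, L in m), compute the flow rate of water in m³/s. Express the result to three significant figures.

Q ≈ 0.761 m³/s

Rearranging: Q = [h_f·C^1.852·D^4.8704 / (10.67·L)]^(1/1.852)
Q = [15.5·147^1.852·0.573^4.8704 / (10.67·1650)]^0.540 = 0.7613 m³/s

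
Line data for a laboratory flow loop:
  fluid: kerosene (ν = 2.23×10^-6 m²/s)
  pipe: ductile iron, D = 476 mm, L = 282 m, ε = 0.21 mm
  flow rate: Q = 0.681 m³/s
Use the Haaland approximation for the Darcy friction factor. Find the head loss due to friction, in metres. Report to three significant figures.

h_f ≈ 7.45 m

V = 4Q/(πD²) = 4·0.681/(π·0.476²) = 3.827 m/s
Re = VD/ν = 3.827·0.476/2.23×10^-6 = 8.17×10^5 → turbulent
ε/D = 0.21/476 = 4.41×10^-4
Haaland: f = 0.01686
h_f = f(L/D)V²/(2g) = 0.01686·(282/0.476)·3.827²/(2·9.81) = 7.454 m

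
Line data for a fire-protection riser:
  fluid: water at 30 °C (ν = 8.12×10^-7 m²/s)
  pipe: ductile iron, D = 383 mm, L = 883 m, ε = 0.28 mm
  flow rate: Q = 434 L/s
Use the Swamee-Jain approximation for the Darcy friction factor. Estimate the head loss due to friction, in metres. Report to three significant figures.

h_f ≈ 30.9 m

V = 4Q/(πD²) = 4·0.434/(π·0.383²) = 3.767 m/s
Re = VD/ν = 3.767·0.383/8.12×10^-7 = 1.78×10^6 → turbulent
ε/D = 0.28/383 = 7.31×10^-4
Swamee-Jain: f = 0.01851
h_f = f(L/D)V²/(2g) = 0.01851·(883/0.383)·3.767²/(2·9.81) = 30.86 m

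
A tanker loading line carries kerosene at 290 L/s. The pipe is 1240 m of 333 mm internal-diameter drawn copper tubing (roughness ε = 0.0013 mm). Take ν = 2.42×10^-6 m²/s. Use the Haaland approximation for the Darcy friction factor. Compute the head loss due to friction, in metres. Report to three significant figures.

V = 4Q/(πD²) = 4·0.290/(π·0.333²) = 3.330 m/s
Re = VD/ν = 3.330·0.333/2.42×10^-6 = 4.58×10^5 → turbulent
ε/D = 0.0013/333 = 3.90×10^-6
Haaland: f = 0.01331
h_f = f(L/D)V²/(2g) = 0.01331·(1240/0.333)·3.330²/(2·9.81) = 28.01 m

h_f ≈ 28.0 m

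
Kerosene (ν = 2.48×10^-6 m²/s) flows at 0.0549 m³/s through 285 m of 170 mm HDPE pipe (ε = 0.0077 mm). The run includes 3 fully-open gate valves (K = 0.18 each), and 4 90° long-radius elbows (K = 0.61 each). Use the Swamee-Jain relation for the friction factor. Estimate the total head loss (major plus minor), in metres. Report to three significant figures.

V = 4Q/(πD²) = 2.419 m/s; V²/2g = 0.2982 m
Re = 1.66×10^5, ε/D = 4.53×10^-5 → f = 0.01648 (Swamee-Jain)
Major: h_f = f(L/D)·V²/2g = 0.01648·1676·0.2982 = 8.238 m
Minor: ΣK = 2.98; h_m = ΣK·V²/2g = 0.8886 m
Total H_L = 8.238 + 0.8886 = 9.127 m

H_L ≈ 9.13 m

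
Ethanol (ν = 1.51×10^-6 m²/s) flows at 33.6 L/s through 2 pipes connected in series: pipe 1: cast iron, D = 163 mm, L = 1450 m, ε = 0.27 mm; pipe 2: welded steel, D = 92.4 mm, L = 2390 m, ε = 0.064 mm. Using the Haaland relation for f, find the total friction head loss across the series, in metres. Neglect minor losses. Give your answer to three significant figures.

H ≈ 659 m

Pipe 1: V = 1.610 m/s, Re = 1.74×10^5, ε/D = 0.00166, f = 0.02335, h_1 = f(L/D)V²/2g = 27.45 m
Pipe 2: V = 5.011 m/s, Re = 3.07×10^5, ε/D = 6.93×10^-4, f = 0.01909, h_2 = f(L/D)V²/2g = 631.9 m
Series → Q common, losses add: H = Σh = 659.4 m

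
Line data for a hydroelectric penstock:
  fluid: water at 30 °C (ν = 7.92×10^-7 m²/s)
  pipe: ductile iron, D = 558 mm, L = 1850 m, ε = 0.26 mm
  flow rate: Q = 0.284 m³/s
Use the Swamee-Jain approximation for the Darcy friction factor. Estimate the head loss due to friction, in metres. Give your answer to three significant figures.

h_f ≈ 3.92 m

V = 4Q/(πD²) = 4·0.284/(π·0.558²) = 1.161 m/s
Re = VD/ν = 1.161·0.558/7.92×10^-7 = 8.18×10^5 → turbulent
ε/D = 0.26/558 = 4.66×10^-4
Swamee-Jain: f = 0.01718
h_f = f(L/D)V²/(2g) = 0.01718·(1850/0.558)·1.161²/(2·9.81) = 3.916 m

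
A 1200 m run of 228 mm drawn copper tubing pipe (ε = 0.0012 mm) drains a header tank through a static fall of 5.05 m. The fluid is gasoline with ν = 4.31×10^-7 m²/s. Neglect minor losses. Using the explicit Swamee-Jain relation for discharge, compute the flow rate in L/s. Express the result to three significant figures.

Swamee-Jain (Type II): Q = -0.965·√(gD⁵h_f/L)·ln[ε/(3.7D) + √(3.17ν²L/(gD³h_f))]
√(gD⁵h_f/L) = √(9.81·0.228⁵·5.05/1200) = 0.005043
ε/(3.7D) = 1.42×10^-6; √(3.17ν²L/(gD³h_f)) = 3.47×10^-5
Q = -0.965·0.005043·ln(3.611×10^-5) = 0.04978 m³/s
Check: V = 1.22 m/s, Re = 6.45×10^5, f = 0.01261, h_f = 5.03 m ≈ 5.05 m ✓

Q ≈ 49.8 L/s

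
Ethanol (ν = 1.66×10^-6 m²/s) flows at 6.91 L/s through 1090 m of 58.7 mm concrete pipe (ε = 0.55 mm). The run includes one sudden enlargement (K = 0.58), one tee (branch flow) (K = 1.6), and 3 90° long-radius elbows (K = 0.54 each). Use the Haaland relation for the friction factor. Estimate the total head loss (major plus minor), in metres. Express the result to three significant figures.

V = 4Q/(πD²) = 2.553 m/s; V²/2g = 0.3323 m
Re = 9.03×10^4, ε/D = 0.00937 → f = 0.03780 (Haaland)
Major: h_f = f(L/D)·V²/2g = 0.03780·18569·0.3323 = 233.2 m
Minor: ΣK = 3.80; h_m = ΣK·V²/2g = 1.263 m
Total H_L = 233.2 + 1.263 = 234.5 m

H_L ≈ 234 m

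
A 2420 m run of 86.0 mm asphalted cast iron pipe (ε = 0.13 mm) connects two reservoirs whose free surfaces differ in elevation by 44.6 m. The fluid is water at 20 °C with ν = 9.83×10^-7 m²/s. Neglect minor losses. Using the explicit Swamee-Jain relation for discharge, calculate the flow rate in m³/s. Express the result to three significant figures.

Swamee-Jain (Type II): Q = -0.965·√(gD⁵h_f/L)·ln[ε/(3.7D) + √(3.17ν²L/(gD³h_f))]
√(gD⁵h_f/L) = √(9.81·0.0860⁵·44.6/2420) = 9.222×10^-4
ε/(3.7D) = 4.09×10^-4; √(3.17ν²L/(gD³h_f)) = 1.63×10^-4
Q = -0.965·9.222×10^-4·ln(5.718×10^-4) = 0.006645 m³/s
Check: V = 1.14 m/s, Re = 1.00×10^5, f = 0.02397, h_f = 45.0 m ≈ 44.6 m ✓

Q ≈ 0.00665 m³/s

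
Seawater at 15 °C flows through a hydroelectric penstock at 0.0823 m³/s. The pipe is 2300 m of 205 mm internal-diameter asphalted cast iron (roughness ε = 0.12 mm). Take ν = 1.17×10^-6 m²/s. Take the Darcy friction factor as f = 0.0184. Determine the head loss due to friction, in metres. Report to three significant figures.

h_f ≈ 65.4 m

V = 4Q/(πD²) = 4·0.0823/(π·0.205²) = 2.493 m/s
h_f = f(L/D)V²/(2g) = 0.01840·(2300/0.205)·2.493²/(2·9.81) = 65.42 m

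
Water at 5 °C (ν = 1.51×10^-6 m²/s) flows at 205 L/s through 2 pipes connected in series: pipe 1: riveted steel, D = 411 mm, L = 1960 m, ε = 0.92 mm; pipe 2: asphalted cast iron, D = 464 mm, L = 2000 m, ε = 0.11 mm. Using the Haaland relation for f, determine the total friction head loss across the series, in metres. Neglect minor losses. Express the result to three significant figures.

H ≈ 19.4 m

Pipe 1: V = 1.545 m/s, Re = 4.21×10^5, ε/D = 0.00224, f = 0.02454, h_1 = f(L/D)V²/2g = 14.24 m
Pipe 2: V = 1.212 m/s, Re = 3.73×10^5, ε/D = 2.37×10^-4, f = 0.01601, h_2 = f(L/D)V²/2g = 5.170 m
Series → Q common, losses add: H = Σh = 19.41 m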